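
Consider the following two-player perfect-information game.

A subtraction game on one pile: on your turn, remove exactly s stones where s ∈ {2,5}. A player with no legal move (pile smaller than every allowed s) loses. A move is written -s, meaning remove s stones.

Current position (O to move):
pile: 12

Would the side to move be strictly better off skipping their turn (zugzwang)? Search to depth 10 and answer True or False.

p1 O@[12]: -2[10]-1 -5[7]+1*
p2 X@[7]: -2[5]-1* -5[2]-1
p3 O@[5]: -2[3]-1 -5[0]+1*
p4 X@[0] terminal -1; root [12] d10
pass branch (X moves first from the same position):
  | p1 X@[12]: -2[10]-1 -5[7]+1*
  | p2 O@[7]: -2[5]-1* -5[2]-1
  | p3 X@[5]: -2[3]-1 -5[0]+1*
  | p4 O@[0] terminal -1; root [12] d10
O moving scores +1; O passing scores -1

zugzwang(12, O) = False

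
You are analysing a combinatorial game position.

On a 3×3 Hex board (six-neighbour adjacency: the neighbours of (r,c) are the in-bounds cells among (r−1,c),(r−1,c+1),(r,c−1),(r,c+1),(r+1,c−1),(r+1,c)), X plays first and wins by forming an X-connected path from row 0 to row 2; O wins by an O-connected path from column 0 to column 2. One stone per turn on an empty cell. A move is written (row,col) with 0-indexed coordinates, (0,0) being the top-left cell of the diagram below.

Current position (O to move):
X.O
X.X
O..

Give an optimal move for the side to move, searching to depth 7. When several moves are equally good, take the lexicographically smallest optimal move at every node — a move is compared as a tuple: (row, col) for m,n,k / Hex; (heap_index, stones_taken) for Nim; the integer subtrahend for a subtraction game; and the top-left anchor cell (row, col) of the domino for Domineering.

O's best at [X.O/X.X/O..]: (1,1)

p1 O@[X.O/X.X/O..]: (0,1)[XOO/X.X/O..]-1 (1,1)[X.O/XOX/O..]+1* (2,1)[X.O/X.X/OO.]+1 (2,2)[X.O/X.X/O.O]+1
p2 X@[X.O/XOX/O..] terminal -1; root [X.O/X.X/O..] d7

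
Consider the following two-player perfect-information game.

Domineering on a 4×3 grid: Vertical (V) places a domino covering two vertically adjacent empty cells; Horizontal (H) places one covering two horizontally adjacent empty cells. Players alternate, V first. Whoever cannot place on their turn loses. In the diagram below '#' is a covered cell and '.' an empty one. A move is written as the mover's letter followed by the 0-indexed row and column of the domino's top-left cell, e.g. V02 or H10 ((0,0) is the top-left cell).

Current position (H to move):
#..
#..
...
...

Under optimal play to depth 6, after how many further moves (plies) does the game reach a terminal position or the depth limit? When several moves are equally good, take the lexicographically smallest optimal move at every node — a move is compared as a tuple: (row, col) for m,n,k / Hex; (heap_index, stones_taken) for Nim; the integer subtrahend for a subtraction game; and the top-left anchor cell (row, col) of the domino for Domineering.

PV length from [#../#../.../...]: 4 plies

ply 1, H at #../#../.../... | H01=-1→###/#../.../...*; H11=-1→#../###/.../...; H20=-1→#../#../##./...; H21=-1→#../#../.##/...; H30=-1→#../#../.../##.; H31=-1→#../#../.../.##
ply 2, V at ###/#../.../... | V11=+1→###/##./.#./...*; V12=-1→###/#.#/..#/...; V20=-1→###/#../#../#..; V21=+1→###/#../.#./.#.; V22=-1→###/#../..#/..#
ply 3, H at ###/##./.#./... | H30=-1→###/##./.#./##.*; H31=-1→###/##./.#./.##
ply 4, V at ###/##./.#./##. | V12=+1→###/###/.##/##.*; V22=+1→###/##./.##/###
ply 5: ###/###/.##/##. is terminal -1 (H); from #../#../.../... depth 6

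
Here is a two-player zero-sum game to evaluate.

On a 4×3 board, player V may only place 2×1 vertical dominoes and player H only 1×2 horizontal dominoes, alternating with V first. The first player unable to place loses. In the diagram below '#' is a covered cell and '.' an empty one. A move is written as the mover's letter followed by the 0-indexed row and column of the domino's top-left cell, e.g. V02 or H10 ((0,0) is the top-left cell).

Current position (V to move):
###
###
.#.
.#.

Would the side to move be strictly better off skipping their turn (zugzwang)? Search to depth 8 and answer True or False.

zugzwang(###/###/.#./.#., V) = False

[###/###/.#./.#.] V move#1: V20:+1/###/###/##./##.*, V22:+1/###/###/.##/.##
[###/###/##./##.] end (terminal -1, H#2); searched ###/###/.#./.#. to 8
suppose V passes — search the same position with H to move:
pass> [###/###/.#./.#.] end (terminal -1, H#1); searched ###/###/.#./.#. to 8
for V: play +1, pass +1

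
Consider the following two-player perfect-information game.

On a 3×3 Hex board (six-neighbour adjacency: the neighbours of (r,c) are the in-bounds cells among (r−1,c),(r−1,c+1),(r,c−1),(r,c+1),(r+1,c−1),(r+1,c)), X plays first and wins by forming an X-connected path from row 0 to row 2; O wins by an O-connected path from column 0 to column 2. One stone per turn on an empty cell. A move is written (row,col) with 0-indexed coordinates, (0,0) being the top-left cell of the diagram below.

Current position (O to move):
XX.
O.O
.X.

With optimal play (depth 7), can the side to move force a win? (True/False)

[XX./O.O/.X.] O move#1: (0,2):-1/XXO/O.O/.X., (1,1):+1/XX./OOO/.X.*, (2,0):-1/XX./O.O/OX., (2,2):-1/XX./O.O/.XO
[XX./OOO/.X.] end (terminal -1, X#2); searched XX./O.O/.X. to 7

O winning at [XX./O.O/.X.]: True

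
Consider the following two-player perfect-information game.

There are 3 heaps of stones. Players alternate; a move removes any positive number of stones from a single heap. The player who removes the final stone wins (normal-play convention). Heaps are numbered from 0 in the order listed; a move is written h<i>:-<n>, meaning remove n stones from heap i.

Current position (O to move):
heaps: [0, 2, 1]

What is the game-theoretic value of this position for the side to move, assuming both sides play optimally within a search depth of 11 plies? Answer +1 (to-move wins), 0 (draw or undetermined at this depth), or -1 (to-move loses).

p1 O@[(0,2,1)]: h1:-1[(0,1,1)]+1* h1:-2[(0,0,1)]-1 h2:-1[(0,2,0)]-1
p2 X@[(0,1,1)]: h1:-1[(0,0,1)]-1* h2:-1[(0,1,0)]-1
p3 O@[(0,0,1)]: h2:-1[(0,0,0)]+1*
p4 X@[(0,0,0)] terminal -1; root [(0,2,1)] d11

value((0,2,1), O) = +1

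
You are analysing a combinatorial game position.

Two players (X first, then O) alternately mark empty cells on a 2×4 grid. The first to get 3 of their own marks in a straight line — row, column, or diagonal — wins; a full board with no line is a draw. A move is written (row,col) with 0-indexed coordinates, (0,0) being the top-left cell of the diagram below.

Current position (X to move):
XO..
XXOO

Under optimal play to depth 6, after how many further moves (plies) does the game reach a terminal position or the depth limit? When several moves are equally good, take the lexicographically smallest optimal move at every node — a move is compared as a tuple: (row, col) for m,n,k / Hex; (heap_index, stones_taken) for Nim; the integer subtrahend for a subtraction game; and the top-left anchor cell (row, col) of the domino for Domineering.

PV length from [XO../XXOO]: 2 plies

ply 1, X at XO../XXOO | (0,2)=+0→XOX./XXOO*; (0,3)=+0→XO.X/XXOO
ply 2, O at XOX./XXOO | (0,3)=+0→XOXO/XXOO*
ply 3: XOXO/XXOO is terminal +0 (X); from XO../XXOO depth 6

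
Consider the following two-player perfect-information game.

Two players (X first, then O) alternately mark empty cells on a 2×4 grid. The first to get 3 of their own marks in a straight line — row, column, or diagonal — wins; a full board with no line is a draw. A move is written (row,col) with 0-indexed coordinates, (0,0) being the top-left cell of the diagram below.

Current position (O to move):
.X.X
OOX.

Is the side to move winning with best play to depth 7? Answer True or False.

O winning at [.X.X/OOX.]: False

ply 1, O at .X.X/OOX. | (0,0)=-1→OX.X/OOX.; (0,2)=+0→.XOX/OOX.*; (1,3)=-1→.X.X/OOXO
ply 2, X at .XOX/OOX. | (0,0)=+0→XXOX/OOX.*; (1,3)=+0→.XOX/OOXX
ply 3, O at XXOX/OOX. | (1,3)=+0→XXOX/OOXO*
ply 4: XXOX/OOXO is terminal +0 (X); from .X.X/OOX. depth 7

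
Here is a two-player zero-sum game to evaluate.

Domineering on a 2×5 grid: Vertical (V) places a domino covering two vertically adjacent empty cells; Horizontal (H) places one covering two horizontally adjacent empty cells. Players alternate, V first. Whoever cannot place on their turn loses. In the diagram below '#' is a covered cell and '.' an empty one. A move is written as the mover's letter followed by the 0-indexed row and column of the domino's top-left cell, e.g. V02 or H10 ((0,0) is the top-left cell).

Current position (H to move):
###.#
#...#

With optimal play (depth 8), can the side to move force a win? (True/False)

H winning at [###.#/#...#]: True

ply 1, H at ###.#/#...# | H11=-1→###.#/###.#; H12=+1→###.#/#.###*
ply 2: ###.#/#.### is terminal -1 (V); from ###.#/#...# depth 8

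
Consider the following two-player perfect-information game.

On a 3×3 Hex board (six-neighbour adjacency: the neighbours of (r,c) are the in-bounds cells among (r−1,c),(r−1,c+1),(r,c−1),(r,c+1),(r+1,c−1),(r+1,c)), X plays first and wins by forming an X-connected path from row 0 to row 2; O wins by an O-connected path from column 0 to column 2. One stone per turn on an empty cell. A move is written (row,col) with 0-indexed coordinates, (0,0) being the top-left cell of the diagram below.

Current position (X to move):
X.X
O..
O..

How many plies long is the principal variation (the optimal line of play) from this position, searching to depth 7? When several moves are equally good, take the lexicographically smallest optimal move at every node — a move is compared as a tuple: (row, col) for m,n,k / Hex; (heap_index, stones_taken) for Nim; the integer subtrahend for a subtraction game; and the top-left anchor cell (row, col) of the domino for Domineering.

PV length from [X.X/O../O..]: 5 plies

ply 1, X at X.X/O../O.. | (0,1)=-1→XXX/O../O..; (1,1)=-1→X.X/OX./O..; (1,2)=+1→X.X/O.X/O..*; (2,1)=+1→X.X/O../OX.; (2,2)=-1→X.X/O../O.X
ply 2, O at X.X/O.X/O.. | (0,1)=-1→XOX/O.X/O..*; (1,1)=-1→X.X/OOX/O..; (2,1)=-1→X.X/O.X/OO.; (2,2)=-1→X.X/O.X/O.O
ply 3, X at XOX/O.X/O.. | (1,1)=+1→XOX/OXX/O..*; (2,1)=+1→XOX/O.X/OX.; (2,2)=+1→XOX/O.X/O.X
ply 4, O at XOX/OXX/O.. | (2,1)=-1→XOX/OXX/OO.*; (2,2)=-1→XOX/OXX/O.O
ply 5, X at XOX/OXX/OO. | (2,2)=+1→XOX/OXX/OOX*
ply 6: XOX/OXX/OOX is terminal -1 (O); from X.X/O../O.. depth 7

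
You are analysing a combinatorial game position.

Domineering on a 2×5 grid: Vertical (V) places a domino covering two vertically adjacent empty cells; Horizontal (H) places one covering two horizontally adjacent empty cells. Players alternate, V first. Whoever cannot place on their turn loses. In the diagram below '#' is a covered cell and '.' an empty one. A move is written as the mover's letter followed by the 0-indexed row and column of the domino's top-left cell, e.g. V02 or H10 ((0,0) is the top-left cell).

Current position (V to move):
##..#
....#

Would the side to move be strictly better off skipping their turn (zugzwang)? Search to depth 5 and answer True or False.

[##..#/....#] V move#1: V02:+1/###.#/..#.#*, V03:-1/##.##/...##
[###.#/..#.#] H move#2: H10:-1/###.#/###.#*
[###.#/###.#] V move#3: V03:+1/#####/#####*
[#####/#####] end (terminal -1, H#4); searched ##..#/....# to 5
if V skipped the turn, H would face:
~ [##..#/....#] H move#1: H02:+1/#####/....#*, H10:-1/##..#/##..#, H11:-1/##..#/.##.#, H12:+1/##..#/..###
~ [#####/....#] end (terminal -1, V#2); searched ##..#/....# to 5
compare (V): move=+1 vs pass=-1

zugzwang(##..#/....#, V) = False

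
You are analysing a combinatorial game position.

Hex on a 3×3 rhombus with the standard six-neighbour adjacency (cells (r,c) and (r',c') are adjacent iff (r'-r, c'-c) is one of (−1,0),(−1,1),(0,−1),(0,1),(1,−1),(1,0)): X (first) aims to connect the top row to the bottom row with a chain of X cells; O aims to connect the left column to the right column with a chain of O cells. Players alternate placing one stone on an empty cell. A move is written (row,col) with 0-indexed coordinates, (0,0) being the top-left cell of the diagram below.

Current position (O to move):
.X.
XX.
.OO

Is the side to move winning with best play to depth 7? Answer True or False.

O winning at [.X./XX./.OO]: True

[.X./XX./.OO] O move#1: (0,0):-1/OX./XX./.OO, (0,2):-1/.XO/XX./.OO, (1,2):-1/.X./XXO/.OO, (2,0):+1/.X./XX./OOO*
[.X./XX./OOO] end (terminal -1, X#2); searched .X./XX./.OO to 7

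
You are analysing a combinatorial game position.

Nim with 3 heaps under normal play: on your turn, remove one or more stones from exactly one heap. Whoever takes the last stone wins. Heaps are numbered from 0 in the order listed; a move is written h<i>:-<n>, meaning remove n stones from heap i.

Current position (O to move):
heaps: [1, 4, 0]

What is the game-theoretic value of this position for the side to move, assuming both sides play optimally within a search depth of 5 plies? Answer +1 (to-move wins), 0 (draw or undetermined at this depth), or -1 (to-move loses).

[(1,4,0)] O move#1: h0:-1:-1/(0,4,0), h1:-1:-1/(1,3,0), h1:-2:-1/(1,2,0), h1:-3:+1/(1,1,0)*, h1:-4:-1/(1,0,0)
[(1,1,0)] X move#2: h0:-1:-1/(0,1,0)*, h1:-1:-1/(1,0,0)
[(0,1,0)] O move#3: h1:-1:+1/(0,0,0)*
[(0,0,0)] end (terminal -1, X#4); searched (1,4,0) to 5

value((1,4,0), O) = +1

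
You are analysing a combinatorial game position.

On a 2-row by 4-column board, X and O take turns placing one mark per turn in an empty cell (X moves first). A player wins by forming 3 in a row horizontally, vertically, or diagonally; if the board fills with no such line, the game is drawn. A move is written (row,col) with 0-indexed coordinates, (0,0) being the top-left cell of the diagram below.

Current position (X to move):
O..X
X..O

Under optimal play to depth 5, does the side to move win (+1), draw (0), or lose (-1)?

value(O..X/X..O, X) = 0

p1 X@[O..X/X..O]: (0,1)[OX.X/X..O]+0* (0,2)[O.XX/X..O]+0 (1,1)[O..X/XX.O]+0 (1,2)[O..X/X.XO]+0
p2 O@[OX.X/X..O]: (0,2)[OXOX/X..O]+0* (1,1)[OX.X/XO.O]-1 (1,2)[OX.X/X.OO]-1
p3 X@[OXOX/X..O]: (1,1)[OXOX/XX.O]+0* (1,2)[OXOX/X.XO]+0
p4 O@[OXOX/XX.O]: (1,2)[OXOX/XXOO]+0*
p5 X@[OXOX/XXOO] terminal +0; root [O..X/X..O] d5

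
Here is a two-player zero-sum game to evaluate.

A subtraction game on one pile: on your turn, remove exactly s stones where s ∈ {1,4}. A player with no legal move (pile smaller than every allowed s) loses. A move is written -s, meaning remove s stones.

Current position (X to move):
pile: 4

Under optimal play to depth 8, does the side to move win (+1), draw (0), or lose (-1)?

[4] X move#1: -1:-1/3, -4:+1/0*
[0] end (terminal -1, O#2); searched 4 to 8

value(4, X) = +1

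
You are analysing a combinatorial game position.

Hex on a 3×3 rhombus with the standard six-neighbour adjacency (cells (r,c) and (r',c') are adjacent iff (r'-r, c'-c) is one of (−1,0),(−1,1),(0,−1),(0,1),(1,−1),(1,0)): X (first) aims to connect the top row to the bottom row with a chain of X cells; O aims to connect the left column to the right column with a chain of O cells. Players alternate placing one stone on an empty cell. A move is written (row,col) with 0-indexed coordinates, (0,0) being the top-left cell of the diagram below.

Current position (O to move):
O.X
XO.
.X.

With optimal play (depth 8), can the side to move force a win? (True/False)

p1 O@[O.X/XO./.X.]: (0,1)[OOX/XO./.X.]-1 (1,2)[O.X/XOO/.X.]+1* (2,0)[O.X/XO./OX.]-1 (2,2)[O.X/XO./.XO]-1
p2 X@[O.X/XOO/.X.]: (0,1)[OXX/XOO/.X.]-1* (2,0)[O.X/XOO/XX.]-1 (2,2)[O.X/XOO/.XX]-1
p3 O@[OXX/XOO/.X.]: (2,0)[OXX/XOO/OX.]+1* (2,2)[OXX/XOO/.XO]-1
p4 X@[OXX/XOO/OX.] terminal -1; root [O.X/XO./.X.] d8

O winning at [O.X/XO./.X.]: True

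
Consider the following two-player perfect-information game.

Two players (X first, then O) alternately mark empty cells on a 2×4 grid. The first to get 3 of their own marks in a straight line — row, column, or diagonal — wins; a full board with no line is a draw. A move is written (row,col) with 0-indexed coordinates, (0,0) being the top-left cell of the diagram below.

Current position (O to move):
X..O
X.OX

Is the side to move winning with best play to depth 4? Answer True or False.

ply 1, O at X..O/X.OX | (0,1)=+0→XO.O/X.OX*; (0,2)=+0→X.OO/X.OX; (1,1)=+0→X..O/XOOX
ply 2, X at XO.O/X.OX | (0,2)=+0→XOXO/X.OX*; (1,1)=-1→XO.O/XXOX
ply 3, O at XOXO/X.OX | (1,1)=+0→XOXO/XOOX*
ply 4: XOXO/XOOX is terminal +0 (X); from X..O/X.OX depth 4

O winning at [X..O/X.OX]: False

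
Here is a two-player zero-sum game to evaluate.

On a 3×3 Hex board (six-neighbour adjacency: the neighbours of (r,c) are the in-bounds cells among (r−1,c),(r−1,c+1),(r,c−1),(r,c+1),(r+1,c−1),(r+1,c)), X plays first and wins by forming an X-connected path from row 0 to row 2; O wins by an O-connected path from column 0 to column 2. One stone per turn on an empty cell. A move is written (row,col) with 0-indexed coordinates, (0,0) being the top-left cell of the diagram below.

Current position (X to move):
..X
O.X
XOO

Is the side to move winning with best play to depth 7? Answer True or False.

ply 1, X at ..X/O.X/XOO | (0,0)=-1→X.X/O.X/XOO; (0,1)=-1→.XX/O.X/XOO; (1,1)=+1→..X/OXX/XOO*
ply 2: ..X/OXX/XOO is terminal -1 (O); from ..X/O.X/XOO depth 7

X winning at [..X/O.X/XOO]: True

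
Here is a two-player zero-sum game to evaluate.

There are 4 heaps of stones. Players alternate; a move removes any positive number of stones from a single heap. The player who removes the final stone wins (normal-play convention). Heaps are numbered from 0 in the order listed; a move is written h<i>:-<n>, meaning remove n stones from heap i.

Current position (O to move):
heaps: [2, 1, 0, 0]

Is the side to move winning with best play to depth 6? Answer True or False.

[(2,1,0,0)] O move#1: h0:-1:+1/(1,1,0,0)*, h0:-2:-1/(0,1,0,0), h1:-1:-1/(2,0,0,0)
[(1,1,0,0)] X move#2: h0:-1:-1/(0,1,0,0)*, h1:-1:-1/(1,0,0,0)
[(0,1,0,0)] O move#3: h1:-1:+1/(0,0,0,0)*
[(0,0,0,0)] end (terminal -1, X#4); searched (2,1,0,0) to 6

O winning at [(2,1,0,0)]: True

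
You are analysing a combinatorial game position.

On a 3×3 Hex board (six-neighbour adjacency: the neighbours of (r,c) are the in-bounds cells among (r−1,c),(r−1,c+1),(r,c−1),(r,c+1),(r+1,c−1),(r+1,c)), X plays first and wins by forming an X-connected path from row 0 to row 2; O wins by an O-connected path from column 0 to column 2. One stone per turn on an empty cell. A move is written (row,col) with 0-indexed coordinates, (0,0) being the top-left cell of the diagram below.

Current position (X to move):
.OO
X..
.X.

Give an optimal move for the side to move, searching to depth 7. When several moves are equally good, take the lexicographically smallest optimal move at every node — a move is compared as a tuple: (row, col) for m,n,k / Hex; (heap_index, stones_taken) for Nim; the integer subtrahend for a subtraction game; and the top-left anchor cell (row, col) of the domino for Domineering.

X's best at [.OO/X../.X.]: (0,0)

p1 X@[.OO/X../.X.]: (0,0)[XOO/X../.X.]+1* (1,1)[.OO/XX./.X.]-1 (1,2)[.OO/X.X/.X.]-1 (2,0)[.OO/X../XX.]-1 (2,2)[.OO/X../.XX]-1
p2 O@[XOO/X../.X.]: (1,1)[XOO/XO./.X.]-1* (1,2)[XOO/X.O/.X.]-1 (2,0)[XOO/X../OX.]-1 (2,2)[XOO/X../.XO]-1
p3 X@[XOO/XO./.X.]: (1,2)[XOO/XOX/.X.]-1 (2,0)[XOO/XO./XX.]+1* (2,2)[XOO/XO./.XX]-1
p4 O@[XOO/XO./XX.] terminal -1; root [.OO/X../.X.] d7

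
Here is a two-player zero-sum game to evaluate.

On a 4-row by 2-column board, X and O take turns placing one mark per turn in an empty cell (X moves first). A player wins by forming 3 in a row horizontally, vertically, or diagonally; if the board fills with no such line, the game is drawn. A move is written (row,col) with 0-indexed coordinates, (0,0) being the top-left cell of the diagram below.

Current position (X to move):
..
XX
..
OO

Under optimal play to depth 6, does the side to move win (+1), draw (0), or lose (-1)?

[../XX/../OO] X move#1: (0,0):+0/X./XX/../OO*, (0,1):+0/.X/XX/../OO, (2,0):+0/../XX/X./OO, (2,1):+0/../XX/.X/OO
[X./XX/../OO] O move#2: (0,1):-1/XO/XX/../OO, (2,0):+0/X./XX/O./OO*, (2,1):-1/X./XX/.O/OO
[X./XX/O./OO] X move#3: (0,1):+0/XX/XX/O./OO*, (2,1):+0/X./XX/OX/OO
[XX/XX/O./OO] O move#4: (2,1):+0/XX/XX/OO/OO*
[XX/XX/OO/OO] end (terminal +0, X#5); searched ../XX/../OO to 6

value(../XX/../OO, X) = 0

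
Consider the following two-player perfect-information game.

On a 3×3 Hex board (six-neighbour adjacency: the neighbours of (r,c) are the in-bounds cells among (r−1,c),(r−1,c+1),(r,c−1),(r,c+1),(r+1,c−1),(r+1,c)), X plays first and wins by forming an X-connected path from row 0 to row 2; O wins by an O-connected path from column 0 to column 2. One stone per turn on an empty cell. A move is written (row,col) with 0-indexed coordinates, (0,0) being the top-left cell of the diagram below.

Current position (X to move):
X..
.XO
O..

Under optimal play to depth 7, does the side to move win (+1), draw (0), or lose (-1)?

value(X../.XO/O.., X) = +1

p1 X@[X../.XO/O..]: (0,1)[XX./.XO/O..]-1 (0,2)[X.X/.XO/O..]-1 (1,0)[X../XXO/O..]-1 (2,1)[X../.XO/OX.]+1* (2,2)[X../.XO/O.X]-1
p2 O@[X../.XO/OX.]: (0,1)[XO./.XO/OX.]-1* (0,2)[X.O/.XO/OX.]-1 (1,0)[X../OXO/OX.]-1 (2,2)[X../.XO/OXO]-1
p3 X@[XO./.XO/OX.]: (0,2)[XOX/.XO/OX.]+1* (1,0)[XO./XXO/OX.]+1 (2,2)[XO./.XO/OXX]+1
p4 O@[XOX/.XO/OX.] terminal -1; root [X../.XO/O..] d7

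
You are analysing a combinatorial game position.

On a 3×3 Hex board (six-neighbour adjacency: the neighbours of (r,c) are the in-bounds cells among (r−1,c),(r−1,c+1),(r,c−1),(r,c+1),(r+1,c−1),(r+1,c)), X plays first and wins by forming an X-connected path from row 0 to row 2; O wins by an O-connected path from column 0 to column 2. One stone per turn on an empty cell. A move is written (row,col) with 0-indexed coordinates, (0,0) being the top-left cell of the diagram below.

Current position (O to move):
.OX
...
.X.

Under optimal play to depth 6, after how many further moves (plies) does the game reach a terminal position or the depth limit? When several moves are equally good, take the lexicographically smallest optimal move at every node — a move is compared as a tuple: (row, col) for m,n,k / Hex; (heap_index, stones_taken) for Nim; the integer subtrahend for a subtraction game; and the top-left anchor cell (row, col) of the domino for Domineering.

PV length from [.OX/.../.X.]: 4 plies

p1 O@[.OX/.../.X.]: (0,0)[OOX/.../.X.]-1* (1,0)[.OX/O../.X.]-1 (1,1)[.OX/.O./.X.]-1 (1,2)[.OX/..O/.X.]-1 (2,0)[.OX/.../OX.]-1 (2,2)[.OX/.../.XO]-1
p2 X@[OOX/.../.X.]: (1,0)[OOX/X../.X.]+1* (1,1)[OOX/.X./.X.]+1 (1,2)[OOX/..X/.X.]+1 (2,0)[OOX/.../XX.]+1 (2,2)[OOX/.../.XX]+1
p3 O@[OOX/X../.X.]: (1,1)[OOX/XO./.X.]-1* (1,2)[OOX/X.O/.X.]-1 (2,0)[OOX/X../OX.]-1 (2,2)[OOX/X../.XO]-1
p4 X@[OOX/XO./.X.]: (1,2)[OOX/XOX/.X.]+1* (2,0)[OOX/XO./XX.]-1 (2,2)[OOX/XO./.XX]-1
p5 O@[OOX/XOX/.X.] terminal -1; root [.OX/.../.X.] d6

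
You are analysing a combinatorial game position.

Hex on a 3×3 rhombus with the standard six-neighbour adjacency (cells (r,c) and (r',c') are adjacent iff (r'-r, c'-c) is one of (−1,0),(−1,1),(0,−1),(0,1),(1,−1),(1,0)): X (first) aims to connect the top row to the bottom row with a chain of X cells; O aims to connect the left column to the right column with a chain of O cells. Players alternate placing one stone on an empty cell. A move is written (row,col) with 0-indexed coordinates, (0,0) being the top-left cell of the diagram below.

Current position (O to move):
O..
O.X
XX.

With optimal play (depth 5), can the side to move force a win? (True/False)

O winning at [O../O.X/XX.]: True

p1 O@[O../O.X/XX.]: (0,1)[OO./O.X/XX.]-1 (0,2)[O.O/O.X/XX.]+1* (1,1)[O../OOX/XX.]-1 (2,2)[O../O.X/XXO]-1
p2 X@[O.O/O.X/XX.]: (0,1)[OXO/O.X/XX.]-1* (1,1)[O.O/OXX/XX.]-1 (2,2)[O.O/O.X/XXX]-1
p3 O@[OXO/O.X/XX.]: (1,1)[OXO/OOX/XX.]+1* (2,2)[OXO/O.X/XXO]-1
p4 X@[OXO/OOX/XX.] terminal -1; root [O../O.X/XX.] d5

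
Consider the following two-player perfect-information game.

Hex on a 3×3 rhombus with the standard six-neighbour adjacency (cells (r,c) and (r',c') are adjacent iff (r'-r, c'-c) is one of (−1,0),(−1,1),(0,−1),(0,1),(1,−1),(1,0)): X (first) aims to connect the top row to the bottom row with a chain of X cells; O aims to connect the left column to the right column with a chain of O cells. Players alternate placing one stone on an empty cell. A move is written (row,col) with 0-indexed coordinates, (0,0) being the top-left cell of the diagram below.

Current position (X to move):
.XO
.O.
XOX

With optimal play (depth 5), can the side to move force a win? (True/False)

[.XO/.O./XOX] X move#1: (0,0):-1/XXO/.O./XOX, (1,0):+1/.XO/XO./XOX*, (1,2):-1/.XO/.OX/XOX
[.XO/XO./XOX] end (terminal -1, O#2); searched .XO/.O./XOX to 5

X winning at [.XO/.O./XOX]: True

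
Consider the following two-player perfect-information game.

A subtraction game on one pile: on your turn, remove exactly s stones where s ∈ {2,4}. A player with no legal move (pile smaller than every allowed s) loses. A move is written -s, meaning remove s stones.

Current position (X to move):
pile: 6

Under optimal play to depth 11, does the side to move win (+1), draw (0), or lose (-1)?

[6] X move#1: -2:-1/4*, -4:-1/2
[4] O move#2: -2:-1/2, -4:+1/0*
[0] end (terminal -1, X#3); searched 6 to 11

value(6, X) = -1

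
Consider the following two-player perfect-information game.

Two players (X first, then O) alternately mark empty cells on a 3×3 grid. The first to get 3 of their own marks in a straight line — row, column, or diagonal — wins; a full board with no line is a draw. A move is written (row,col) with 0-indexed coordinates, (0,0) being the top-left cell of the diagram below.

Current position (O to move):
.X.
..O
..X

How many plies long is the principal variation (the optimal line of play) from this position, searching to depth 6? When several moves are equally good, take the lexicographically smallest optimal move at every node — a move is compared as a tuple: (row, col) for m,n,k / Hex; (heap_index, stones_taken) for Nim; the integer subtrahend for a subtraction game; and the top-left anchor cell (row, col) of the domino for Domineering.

ply 1, O at .X./..O/..X | (0,0)=-1→OX./..O/..X; (0,2)=-1→.XO/..O/..X; (1,0)=-1→.X./O.O/..X; (1,1)=+0→.X./.OO/..X*; (2,0)=-1→.X./..O/O.X; (2,1)=-1→.X./..O/.OX
ply 2, X at .X./.OO/..X | (0,0)=-1→XX./.OO/..X; (0,2)=-1→.XX/.OO/..X; (1,0)=+0→.X./XOO/..X*; (2,0)=-1→.X./.OO/X.X; (2,1)=-1→.X./.OO/.XX
ply 3, O at .X./XOO/..X | (0,0)=+0→OX./XOO/..X*; (0,2)=-1→.XO/XOO/..X; (2,0)=+0→.X./XOO/O.X; (2,1)=-1→.X./XOO/.OX
ply 4, X at OX./XOO/..X | (0,2)=+0→OXX/XOO/..X*; (2,0)=+0→OX./XOO/X.X; (2,1)=+0→OX./XOO/.XX
ply 5, O at OXX/XOO/..X | (2,0)=+0→OXX/XOO/O.X*; (2,1)=+0→OXX/XOO/.OX
ply 6, X at OXX/XOO/O.X | (2,1)=+0→OXX/XOO/OXX*
ply 7: OXX/XOO/OXX is terminal +0 (O); from .X./..O/..X depth 6

PV length from [.X./..O/..X]: 6 plies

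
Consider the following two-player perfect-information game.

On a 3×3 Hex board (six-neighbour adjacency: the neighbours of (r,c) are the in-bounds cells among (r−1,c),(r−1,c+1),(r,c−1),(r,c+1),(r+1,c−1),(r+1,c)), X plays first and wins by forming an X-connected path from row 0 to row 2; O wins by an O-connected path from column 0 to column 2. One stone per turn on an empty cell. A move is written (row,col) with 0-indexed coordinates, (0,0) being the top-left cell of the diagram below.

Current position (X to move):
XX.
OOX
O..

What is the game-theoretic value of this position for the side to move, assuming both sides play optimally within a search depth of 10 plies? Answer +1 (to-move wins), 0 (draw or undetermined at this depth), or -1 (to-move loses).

p1 X@[XX./OOX/O..]: (0,2)[XXX/OOX/O..]+1* (2,1)[XX./OOX/OX.]-1 (2,2)[XX./OOX/O.X]-1
p2 O@[XXX/OOX/O..]: (2,1)[XXX/OOX/OO.]-1* (2,2)[XXX/OOX/O.O]-1
p3 X@[XXX/OOX/OO.]: (2,2)[XXX/OOX/OOX]+1*
p4 O@[XXX/OOX/OOX] terminal -1; root [XX./OOX/O..] d10

value(XX./OOX/O.., X) = +1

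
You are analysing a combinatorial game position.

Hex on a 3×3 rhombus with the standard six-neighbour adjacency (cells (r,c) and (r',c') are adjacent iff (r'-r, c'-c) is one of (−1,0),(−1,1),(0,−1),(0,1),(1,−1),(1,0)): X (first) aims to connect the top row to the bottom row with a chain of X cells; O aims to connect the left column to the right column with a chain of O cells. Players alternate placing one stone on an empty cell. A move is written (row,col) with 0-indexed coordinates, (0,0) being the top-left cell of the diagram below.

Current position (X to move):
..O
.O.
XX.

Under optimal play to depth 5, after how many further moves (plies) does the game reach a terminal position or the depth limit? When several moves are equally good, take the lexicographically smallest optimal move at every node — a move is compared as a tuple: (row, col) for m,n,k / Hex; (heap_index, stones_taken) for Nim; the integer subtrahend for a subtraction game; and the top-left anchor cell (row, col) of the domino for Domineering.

[..O/.O./XX.] X move#1: (0,0):-1/X.O/.O./XX., (0,1):-1/.XO/.O./XX., (1,0):+1/..O/XO./XX.*, (1,2):-1/..O/.OX/XX., (2,2):-1/..O/.O./XXX
[..O/XO./XX.] O move#2: (0,0):-1/O.O/XO./XX.*, (0,1):-1/.OO/XO./XX., (1,2):-1/..O/XOO/XX., (2,2):-1/..O/XO./XXO
[O.O/XO./XX.] X move#3: (0,1):+1/OXO/XO./XX.*, (1,2):-1/O.O/XOX/XX., (2,2):-1/O.O/XO./XXX
[OXO/XO./XX.] end (terminal -1, O#4); searched ..O/.O./XX. to 5

PV length from [..O/.O./XX.]: 3 plies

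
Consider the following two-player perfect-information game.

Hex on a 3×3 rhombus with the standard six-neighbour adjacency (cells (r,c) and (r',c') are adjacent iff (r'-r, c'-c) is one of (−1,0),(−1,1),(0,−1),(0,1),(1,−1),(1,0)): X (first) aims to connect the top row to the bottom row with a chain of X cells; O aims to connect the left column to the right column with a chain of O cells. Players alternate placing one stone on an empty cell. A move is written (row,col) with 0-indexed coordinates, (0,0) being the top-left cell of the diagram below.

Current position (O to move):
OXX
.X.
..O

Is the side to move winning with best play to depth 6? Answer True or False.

[OXX/.X./..O] O move#1: (1,0):-1/OXX/OX./..O*, (1,2):-1/OXX/.XO/..O, (2,0):-1/OXX/.X./O.O, (2,1):-1/OXX/.X./.OO
[OXX/OX./..O] X move#2: (1,2):+1/OXX/OXX/..O*, (2,0):+1/OXX/OX./X.O, (2,1):+1/OXX/OX./.XO
[OXX/OXX/..O] O move#3: (2,0):-1/OXX/OXX/O.O*, (2,1):-1/OXX/OXX/.OO
[OXX/OXX/O.O] X move#4: (2,1):+1/OXX/OXX/OXO*
[OXX/OXX/OXO] end (terminal -1, O#5); searched OXX/.X./..O to 6

O winning at [OXX/.X./..O]: False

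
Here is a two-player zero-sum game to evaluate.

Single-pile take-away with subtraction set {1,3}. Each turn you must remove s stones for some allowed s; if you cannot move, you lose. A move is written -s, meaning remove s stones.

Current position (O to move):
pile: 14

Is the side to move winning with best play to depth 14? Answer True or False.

O winning at [14]: False

ply 1, O at 14 | -1=-1→13*; -3=-1→11
ply 2, X at 13 | -1=+1→12*; -3=+1→10
ply 3, O at 12 | -1=-1→11*; -3=-1→9
ply 4, X at 11 | -1=+1→10*; -3=+1→8
ply 5, O at 10 | -1=-1→9*; -3=-1→7
ply 6, X at 9 | -1=+1→8*; -3=+1→6
ply 7, O at 8 | -1=-1→7*; -3=-1→5
ply 8, X at 7 | -1=+1→6*; -3=+1→4
ply 9, O at 6 | -1=-1→5*; -3=-1→3
ply 10, X at 5 | -1=+1→4*; -3=+1→2
ply 11, O at 4 | -1=-1→3*; -3=-1→1
ply 12, X at 3 | -1=+1→2*; -3=+1→0
ply 13, O at 2 | -1=-1→1*
ply 14, X at 1 | -1=+1→0*
ply 15: 0 is terminal -1 (O); from 14 depth 14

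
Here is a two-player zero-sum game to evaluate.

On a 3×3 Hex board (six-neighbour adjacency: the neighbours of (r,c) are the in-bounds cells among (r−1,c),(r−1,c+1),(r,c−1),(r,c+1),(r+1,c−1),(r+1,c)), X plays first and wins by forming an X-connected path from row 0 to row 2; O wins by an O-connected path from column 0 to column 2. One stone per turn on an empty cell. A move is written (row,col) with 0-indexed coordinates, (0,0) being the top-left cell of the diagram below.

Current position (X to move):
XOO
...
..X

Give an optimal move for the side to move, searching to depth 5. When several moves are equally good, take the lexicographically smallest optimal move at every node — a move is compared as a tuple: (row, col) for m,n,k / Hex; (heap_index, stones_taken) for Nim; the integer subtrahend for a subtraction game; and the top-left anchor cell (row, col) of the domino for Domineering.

ply 1, X at XOO/.../..X | (1,0)=+1→XOO/X../..X*; (1,1)=-1→XOO/.X./..X; (1,2)=-1→XOO/..X/..X; (2,0)=-1→XOO/.../X.X; (2,1)=-1→XOO/.../.XX
ply 2, O at XOO/X../..X | (1,1)=-1→XOO/XO./..X*; (1,2)=-1→XOO/X.O/..X; (2,0)=-1→XOO/X../O.X; (2,1)=-1→XOO/X../.OX
ply 3, X at XOO/XO./..X | (1,2)=-1→XOO/XOX/..X; (2,0)=+1→XOO/XO./X.X*; (2,1)=-1→XOO/XO./.XX
ply 4: XOO/XO./X.X is terminal -1 (O); from XOO/.../..X depth 5

X's best at [XOO/.../..X]: (1,0)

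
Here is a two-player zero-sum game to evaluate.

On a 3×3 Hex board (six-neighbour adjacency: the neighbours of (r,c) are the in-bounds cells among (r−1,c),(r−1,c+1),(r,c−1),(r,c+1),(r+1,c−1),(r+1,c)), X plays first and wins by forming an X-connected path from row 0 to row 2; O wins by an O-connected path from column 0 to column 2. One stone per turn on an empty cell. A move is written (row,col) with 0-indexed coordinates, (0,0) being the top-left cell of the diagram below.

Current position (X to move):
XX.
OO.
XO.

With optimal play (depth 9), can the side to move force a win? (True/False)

X winning at [XX./OO./XO.]: False

p1 X@[XX./OO./XO.]: (0,2)[XXX/OO./XO.]-1* (1,2)[XX./OOX/XO.]-1 (2,2)[XX./OO./XOX]-1
p2 O@[XXX/OO./XO.]: (1,2)[XXX/OOO/XO.]+1* (2,2)[XXX/OO./XOO]+1
p3 X@[XXX/OOO/XO.] terminal -1; root [XX./OO./XO.] d9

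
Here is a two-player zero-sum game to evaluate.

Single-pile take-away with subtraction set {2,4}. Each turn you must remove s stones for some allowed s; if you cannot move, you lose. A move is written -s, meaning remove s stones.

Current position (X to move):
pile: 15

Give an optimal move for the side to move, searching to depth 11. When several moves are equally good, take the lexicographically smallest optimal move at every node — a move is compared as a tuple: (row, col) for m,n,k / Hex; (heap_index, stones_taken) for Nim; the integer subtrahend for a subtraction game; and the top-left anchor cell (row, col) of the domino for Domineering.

p1 X@[15]: -2[13]+1* -4[11]-1
p2 O@[13]: -2[11]-1* -4[9]-1
p3 X@[11]: -2[9]-1 -4[7]+1*
p4 O@[7]: -2[5]-1* -4[3]-1
p5 X@[5]: -2[3]-1 -4[1]+1*
p6 O@[1] terminal -1; root [15] d11

X's best at [15]: -2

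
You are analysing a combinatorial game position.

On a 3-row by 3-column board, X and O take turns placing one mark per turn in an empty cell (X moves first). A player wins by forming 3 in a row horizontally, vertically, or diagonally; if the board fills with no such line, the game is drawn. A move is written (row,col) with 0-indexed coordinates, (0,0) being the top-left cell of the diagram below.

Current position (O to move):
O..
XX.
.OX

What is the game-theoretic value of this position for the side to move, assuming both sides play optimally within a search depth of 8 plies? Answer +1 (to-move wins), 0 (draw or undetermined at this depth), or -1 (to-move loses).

p1 O@[O../XX./.OX]: (0,1)[OO./XX./.OX]-1 (0,2)[O.O/XX./.OX]-1 (1,2)[O../XXO/.OX]+0* (2,0)[O../XX./OOX]-1
p2 X@[O../XXO/.OX]: (0,1)[OX./XXO/.OX]+0* (0,2)[O.X/XXO/.OX]+0 (2,0)[O../XXO/XOX]+0
p3 O@[OX./XXO/.OX]: (0,2)[OXO/XXO/.OX]+0* (2,0)[OX./XXO/OOX]+0
p4 X@[OXO/XXO/.OX]: (2,0)[OXO/XXO/XOX]+0*
p5 O@[OXO/XXO/XOX] terminal +0; root [O../XX./.OX] d8

value(O../XX./.OX, O) = 0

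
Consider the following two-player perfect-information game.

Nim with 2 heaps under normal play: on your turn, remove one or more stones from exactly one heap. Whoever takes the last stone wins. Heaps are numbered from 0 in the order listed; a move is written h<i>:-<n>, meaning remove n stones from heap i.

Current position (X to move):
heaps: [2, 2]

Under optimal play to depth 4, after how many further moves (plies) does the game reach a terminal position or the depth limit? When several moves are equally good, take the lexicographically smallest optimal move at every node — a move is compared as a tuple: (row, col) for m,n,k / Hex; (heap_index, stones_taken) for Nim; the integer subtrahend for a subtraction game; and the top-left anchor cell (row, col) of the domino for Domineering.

[(2,2)] X move#1: h0:-1:-1/(1,2)*, h0:-2:-1/(0,2), h1:-1:-1/(2,1), h1:-2:-1/(2,0)
[(1,2)] O move#2: h0:-1:-1/(0,2), h1:-1:+1/(1,1)*, h1:-2:-1/(1,0)
[(1,1)] X move#3: h0:-1:-1/(0,1)*, h1:-1:-1/(1,0)
[(0,1)] O move#4: h1:-1:+1/(0,0)*
[(0,0)] end (terminal -1, X#5); searched (2,2) to 4

PV length from [(2,2)]: 4 plies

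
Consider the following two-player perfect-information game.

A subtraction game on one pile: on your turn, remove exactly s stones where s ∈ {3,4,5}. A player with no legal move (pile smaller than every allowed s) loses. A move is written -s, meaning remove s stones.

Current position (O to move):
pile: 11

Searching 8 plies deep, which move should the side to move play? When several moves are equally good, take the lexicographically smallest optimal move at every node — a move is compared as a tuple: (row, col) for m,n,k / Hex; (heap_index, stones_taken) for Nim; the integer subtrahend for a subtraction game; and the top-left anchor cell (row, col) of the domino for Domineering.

O's best at [11]: -3

p1 O@[11]: -3[8]+1* -4[7]-1 -5[6]-1
p2 X@[8]: -3[5]-1* -4[4]-1 -5[3]-1
p3 O@[5]: -3[2]+1* -4[1]+1 -5[0]+1
p4 X@[2] terminal -1; root [11] d8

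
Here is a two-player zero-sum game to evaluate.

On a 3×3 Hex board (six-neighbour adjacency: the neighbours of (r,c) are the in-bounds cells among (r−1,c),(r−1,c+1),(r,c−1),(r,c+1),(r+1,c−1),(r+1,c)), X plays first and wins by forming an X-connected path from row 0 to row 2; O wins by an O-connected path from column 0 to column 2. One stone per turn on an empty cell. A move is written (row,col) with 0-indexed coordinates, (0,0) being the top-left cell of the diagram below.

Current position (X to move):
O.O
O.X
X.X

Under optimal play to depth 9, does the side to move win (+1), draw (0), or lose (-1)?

value(O.O/O.X/X.X, X) = -1

ply 1, X at O.O/O.X/X.X | (0,1)=-1→OXO/O.X/X.X*; (1,1)=-1→O.O/OXX/X.X; (2,1)=-1→O.O/O.X/XXX
ply 2, O at OXO/O.X/X.X | (1,1)=+1→OXO/OOX/X.X*; (2,1)=-1→OXO/O.X/XOX
ply 3: OXO/OOX/X.X is terminal -1 (X); from O.O/O.X/X.X depth 9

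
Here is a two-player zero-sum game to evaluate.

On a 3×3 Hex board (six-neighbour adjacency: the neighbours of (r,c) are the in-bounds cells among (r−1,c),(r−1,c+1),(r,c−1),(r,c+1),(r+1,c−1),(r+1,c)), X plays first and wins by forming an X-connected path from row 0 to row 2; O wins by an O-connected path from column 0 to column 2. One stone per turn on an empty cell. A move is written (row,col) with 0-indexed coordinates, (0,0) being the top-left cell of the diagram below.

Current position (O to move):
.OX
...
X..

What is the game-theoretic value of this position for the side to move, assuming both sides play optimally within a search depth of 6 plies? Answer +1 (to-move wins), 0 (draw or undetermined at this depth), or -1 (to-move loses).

ply 1, O at .OX/.../X.. | (0,0)=-1→OOX/.../X..*; (1,0)=-1→.OX/O../X..; (1,1)=-1→.OX/.O./X..; (1,2)=-1→.OX/..O/X..; (2,1)=-1→.OX/.../XO.; (2,2)=-1→.OX/.../X.O
ply 2, X at OOX/.../X.. | (1,0)=+1→OOX/X../X..*; (1,1)=+1→OOX/.X./X..; (1,2)=+1→OOX/..X/X..; (2,1)=+1→OOX/.../XX.; (2,2)=+1→OOX/.../X.X
ply 3, O at OOX/X../X.. | (1,1)=-1→OOX/XO./X..*; (1,2)=-1→OOX/X.O/X..; (2,1)=-1→OOX/X../XO.; (2,2)=-1→OOX/X../X.O
ply 4, X at OOX/XO./X.. | (1,2)=+1→OOX/XOX/X..*; (2,1)=-1→OOX/XO./XX.; (2,2)=-1→OOX/XO./X.X
ply 5, O at OOX/XOX/X.. | (2,1)=-1→OOX/XOX/XO.*; (2,2)=-1→OOX/XOX/X.O
ply 6, X at OOX/XOX/XO. | (2,2)=+1→OOX/XOX/XOX*
ply 7: OOX/XOX/XOX is terminal -1 (O); from .OX/.../X.. depth 6

value(.OX/.../X.., O) = -1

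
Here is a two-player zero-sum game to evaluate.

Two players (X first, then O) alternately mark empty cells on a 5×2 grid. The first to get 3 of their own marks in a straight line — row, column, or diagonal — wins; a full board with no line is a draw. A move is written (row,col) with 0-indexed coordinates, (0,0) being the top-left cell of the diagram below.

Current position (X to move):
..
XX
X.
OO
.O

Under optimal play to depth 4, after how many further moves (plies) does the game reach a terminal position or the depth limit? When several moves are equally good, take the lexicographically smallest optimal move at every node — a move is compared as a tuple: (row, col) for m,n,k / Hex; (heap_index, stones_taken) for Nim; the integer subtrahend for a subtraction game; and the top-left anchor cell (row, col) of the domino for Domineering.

PV length from [../XX/X./OO/.O]: 1 ply

[../XX/X./OO/.O] X move#1: (0,0):+1/X./XX/X./OO/.O*, (0,1):-1/.X/XX/X./OO/.O, (2,1):+1/../XX/XX/OO/.O, (4,0):-1/../XX/X./OO/XO
[X./XX/X./OO/.O] end (terminal -1, O#2); searched ../XX/X./OO/.O to 4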